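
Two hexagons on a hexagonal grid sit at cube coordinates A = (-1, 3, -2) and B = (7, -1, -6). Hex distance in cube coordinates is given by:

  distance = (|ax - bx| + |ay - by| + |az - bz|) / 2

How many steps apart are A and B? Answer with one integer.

|ax - bx| = |-1 - 7| = 8
|ay - by| = |3 - (-1)| = 4
|az - bz| = |-2 - (-6)| = 4
distance = (8 + 4 + 4) / 2 = 16 / 2 = 8

Answer: 8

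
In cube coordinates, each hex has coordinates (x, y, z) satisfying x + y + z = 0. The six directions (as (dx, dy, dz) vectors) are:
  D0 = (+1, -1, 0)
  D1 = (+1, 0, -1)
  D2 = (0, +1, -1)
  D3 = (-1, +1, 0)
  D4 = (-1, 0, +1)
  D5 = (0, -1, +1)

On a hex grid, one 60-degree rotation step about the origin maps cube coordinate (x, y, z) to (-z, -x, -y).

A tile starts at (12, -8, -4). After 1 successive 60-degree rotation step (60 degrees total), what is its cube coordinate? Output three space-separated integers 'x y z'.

Start: (12, -8, -4)
Step 1: (12, -8, -4) -> (-(-4), -(12), -(-8)) = (4, -12, 8)

Answer: 4 -12 8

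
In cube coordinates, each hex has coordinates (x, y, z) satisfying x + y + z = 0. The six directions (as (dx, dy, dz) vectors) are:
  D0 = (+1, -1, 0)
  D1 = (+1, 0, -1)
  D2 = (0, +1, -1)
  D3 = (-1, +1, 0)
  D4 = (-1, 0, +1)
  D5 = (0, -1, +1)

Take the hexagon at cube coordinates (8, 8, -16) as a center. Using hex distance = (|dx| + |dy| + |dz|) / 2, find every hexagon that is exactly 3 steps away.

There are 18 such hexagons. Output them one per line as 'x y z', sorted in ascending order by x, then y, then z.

Walk ring at distance 3 from (8, 8, -16):
Start at center + D4*3 = (5, 8, -13)
  hex 0: (5, 8, -13)
  hex 1: (6, 7, -13)
  hex 2: (7, 6, -13)
  hex 3: (8, 5, -13)
  hex 4: (9, 5, -14)
  hex 5: (10, 5, -15)
  hex 6: (11, 5, -16)
  hex 7: (11, 6, -17)
  hex 8: (11, 7, -18)
  hex 9: (11, 8, -19)
  hex 10: (10, 9, -19)
  hex 11: (9, 10, -19)
  hex 12: (8, 11, -19)
  hex 13: (7, 11, -18)
  hex 14: (6, 11, -17)
  hex 15: (5, 11, -16)
  hex 16: (5, 10, -15)
  hex 17: (5, 9, -14)
Sorted: 18 hexes.

Answer: 5 8 -13
5 9 -14
5 10 -15
5 11 -16
6 7 -13
6 11 -17
7 6 -13
7 11 -18
8 5 -13
8 11 -19
9 5 -14
9 10 -19
10 5 -15
10 9 -19
11 5 -16
11 6 -17
11 7 -18
11 8 -19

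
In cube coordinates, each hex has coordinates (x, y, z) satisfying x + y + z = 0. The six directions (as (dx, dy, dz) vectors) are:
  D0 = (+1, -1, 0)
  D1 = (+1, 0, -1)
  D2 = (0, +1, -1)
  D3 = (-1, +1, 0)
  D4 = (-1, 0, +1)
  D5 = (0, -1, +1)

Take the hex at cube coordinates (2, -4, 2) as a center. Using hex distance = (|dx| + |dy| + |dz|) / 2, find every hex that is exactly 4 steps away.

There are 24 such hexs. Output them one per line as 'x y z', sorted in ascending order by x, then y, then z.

Answer: -2 -4 6
-2 -3 5
-2 -2 4
-2 -1 3
-2 0 2
-1 -5 6
-1 0 1
0 -6 6
0 0 0
1 -7 6
1 0 -1
2 -8 6
2 0 -2
3 -8 5
3 -1 -2
4 -8 4
4 -2 -2
5 -8 3
5 -3 -2
6 -8 2
6 -7 1
6 -6 0
6 -5 -1
6 -4 -2

Derivation:
Walk ring at distance 4 from (2, -4, 2):
Start at center + D4*4 = (-2, -4, 6)
  hex 0: (-2, -4, 6)
  hex 1: (-1, -5, 6)
  hex 2: (0, -6, 6)
  hex 3: (1, -7, 6)
  hex 4: (2, -8, 6)
  hex 5: (3, -8, 5)
  hex 6: (4, -8, 4)
  hex 7: (5, -8, 3)
  hex 8: (6, -8, 2)
  hex 9: (6, -7, 1)
  hex 10: (6, -6, 0)
  hex 11: (6, -5, -1)
  hex 12: (6, -4, -2)
  hex 13: (5, -3, -2)
  hex 14: (4, -2, -2)
  hex 15: (3, -1, -2)
  hex 16: (2, 0, -2)
  hex 17: (1, 0, -1)
  hex 18: (0, 0, 0)
  hex 19: (-1, 0, 1)
  hex 20: (-2, 0, 2)
  hex 21: (-2, -1, 3)
  hex 22: (-2, -2, 4)
  hex 23: (-2, -3, 5)
Sorted: 24 hexes.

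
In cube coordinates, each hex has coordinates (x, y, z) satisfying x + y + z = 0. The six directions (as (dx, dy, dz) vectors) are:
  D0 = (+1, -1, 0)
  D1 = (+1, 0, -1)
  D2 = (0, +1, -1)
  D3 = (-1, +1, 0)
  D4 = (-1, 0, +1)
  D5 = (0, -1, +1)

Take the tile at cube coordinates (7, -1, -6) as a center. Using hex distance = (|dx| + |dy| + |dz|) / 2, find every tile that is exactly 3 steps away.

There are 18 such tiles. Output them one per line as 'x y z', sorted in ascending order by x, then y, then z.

Walk ring at distance 3 from (7, -1, -6):
Start at center + D4*3 = (4, -1, -3)
  hex 0: (4, -1, -3)
  hex 1: (5, -2, -3)
  hex 2: (6, -3, -3)
  hex 3: (7, -4, -3)
  hex 4: (8, -4, -4)
  hex 5: (9, -4, -5)
  hex 6: (10, -4, -6)
  hex 7: (10, -3, -7)
  hex 8: (10, -2, -8)
  hex 9: (10, -1, -9)
  hex 10: (9, 0, -9)
  hex 11: (8, 1, -9)
  hex 12: (7, 2, -9)
  hex 13: (6, 2, -8)
  hex 14: (5, 2, -7)
  hex 15: (4, 2, -6)
  hex 16: (4, 1, -5)
  hex 17: (4, 0, -4)
Sorted: 18 hexes.

Answer: 4 -1 -3
4 0 -4
4 1 -5
4 2 -6
5 -2 -3
5 2 -7
6 -3 -3
6 2 -8
7 -4 -3
7 2 -9
8 -4 -4
8 1 -9
9 -4 -5
9 0 -9
10 -4 -6
10 -3 -7
10 -2 -8
10 -1 -9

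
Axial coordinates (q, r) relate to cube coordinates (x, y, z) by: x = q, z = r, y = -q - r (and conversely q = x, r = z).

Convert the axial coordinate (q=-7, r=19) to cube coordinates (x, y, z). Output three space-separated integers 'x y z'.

x = q = -7
z = r = 19
y = -x - z = -(-7) - (19) = -12

Answer: -7 -12 19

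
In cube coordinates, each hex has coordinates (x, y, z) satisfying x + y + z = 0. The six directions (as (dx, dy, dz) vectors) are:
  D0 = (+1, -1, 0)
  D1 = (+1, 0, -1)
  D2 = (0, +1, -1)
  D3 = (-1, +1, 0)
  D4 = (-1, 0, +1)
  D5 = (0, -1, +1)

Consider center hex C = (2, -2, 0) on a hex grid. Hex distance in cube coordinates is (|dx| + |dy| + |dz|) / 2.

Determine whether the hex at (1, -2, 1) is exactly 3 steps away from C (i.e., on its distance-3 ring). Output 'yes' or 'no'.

Answer: no

Derivation:
|px - cx| = |1 - 2| = 1
|py - cy| = |-2 - (-2)| = 0
|pz - cz| = |1 - 0| = 1
distance = (1+0+1)/2 = 2/2 = 1
radius = 3; distance != radius -> no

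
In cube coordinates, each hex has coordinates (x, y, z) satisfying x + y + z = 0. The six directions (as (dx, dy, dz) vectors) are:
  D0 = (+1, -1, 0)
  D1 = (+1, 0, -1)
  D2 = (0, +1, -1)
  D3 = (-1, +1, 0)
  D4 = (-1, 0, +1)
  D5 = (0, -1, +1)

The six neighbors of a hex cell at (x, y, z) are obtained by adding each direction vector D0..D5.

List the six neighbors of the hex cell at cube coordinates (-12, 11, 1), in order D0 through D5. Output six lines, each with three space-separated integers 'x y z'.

Center: (-12, 11, 1). Add each direction:
  D0: (-12, 11, 1) + (1, -1, 0) = (-11, 10, 1)
  D1: (-12, 11, 1) + (1, 0, -1) = (-11, 11, 0)
  D2: (-12, 11, 1) + (0, 1, -1) = (-12, 12, 0)
  D3: (-12, 11, 1) + (-1, 1, 0) = (-13, 12, 1)
  D4: (-12, 11, 1) + (-1, 0, 1) = (-13, 11, 2)
  D5: (-12, 11, 1) + (0, -1, 1) = (-12, 10, 2)

Answer: -11 10 1
-11 11 0
-12 12 0
-13 12 1
-13 11 2
-12 10 2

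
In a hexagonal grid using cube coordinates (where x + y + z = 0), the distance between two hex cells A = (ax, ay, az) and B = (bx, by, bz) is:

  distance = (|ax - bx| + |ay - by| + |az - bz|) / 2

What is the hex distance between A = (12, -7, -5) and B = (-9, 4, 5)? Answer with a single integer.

Answer: 21

Derivation:
|ax - bx| = |12 - (-9)| = 21
|ay - by| = |-7 - 4| = 11
|az - bz| = |-5 - 5| = 10
distance = (21 + 11 + 10) / 2 = 42 / 2 = 21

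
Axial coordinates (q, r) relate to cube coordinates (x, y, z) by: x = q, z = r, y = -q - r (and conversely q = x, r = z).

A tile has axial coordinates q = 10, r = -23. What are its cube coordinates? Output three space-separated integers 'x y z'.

Answer: 10 13 -23

Derivation:
x = q = 10
z = r = -23
y = -x - z = -(10) - (-23) = 13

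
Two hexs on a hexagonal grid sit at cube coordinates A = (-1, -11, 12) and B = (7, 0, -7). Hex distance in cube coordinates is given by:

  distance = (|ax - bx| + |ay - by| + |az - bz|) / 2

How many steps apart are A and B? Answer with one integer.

Answer: 19

Derivation:
|ax - bx| = |-1 - 7| = 8
|ay - by| = |-11 - 0| = 11
|az - bz| = |12 - (-7)| = 19
distance = (8 + 11 + 19) / 2 = 38 / 2 = 19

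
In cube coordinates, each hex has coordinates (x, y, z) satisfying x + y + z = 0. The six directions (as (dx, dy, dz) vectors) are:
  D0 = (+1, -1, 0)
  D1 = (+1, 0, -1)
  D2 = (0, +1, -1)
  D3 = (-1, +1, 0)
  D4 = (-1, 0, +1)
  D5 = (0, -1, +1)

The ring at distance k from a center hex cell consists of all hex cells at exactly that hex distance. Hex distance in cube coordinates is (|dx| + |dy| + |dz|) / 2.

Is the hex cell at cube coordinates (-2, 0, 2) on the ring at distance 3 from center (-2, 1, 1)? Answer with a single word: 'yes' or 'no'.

Answer: no

Derivation:
|px - cx| = |-2 - (-2)| = 0
|py - cy| = |0 - 1| = 1
|pz - cz| = |2 - 1| = 1
distance = (0+1+1)/2 = 2/2 = 1
radius = 3; distance != radius -> no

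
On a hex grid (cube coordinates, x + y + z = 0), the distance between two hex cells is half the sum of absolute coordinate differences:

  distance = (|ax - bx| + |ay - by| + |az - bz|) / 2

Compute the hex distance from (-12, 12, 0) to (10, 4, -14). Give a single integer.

Answer: 22

Derivation:
|ax - bx| = |-12 - 10| = 22
|ay - by| = |12 - 4| = 8
|az - bz| = |0 - (-14)| = 14
distance = (22 + 8 + 14) / 2 = 44 / 2 = 22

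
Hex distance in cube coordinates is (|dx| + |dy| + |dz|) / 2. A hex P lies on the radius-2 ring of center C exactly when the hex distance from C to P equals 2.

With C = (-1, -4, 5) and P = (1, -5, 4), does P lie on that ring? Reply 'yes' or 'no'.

Answer: yes

Derivation:
|px - cx| = |1 - (-1)| = 2
|py - cy| = |-5 - (-4)| = 1
|pz - cz| = |4 - 5| = 1
distance = (2+1+1)/2 = 4/2 = 2
radius = 2; distance == radius -> yes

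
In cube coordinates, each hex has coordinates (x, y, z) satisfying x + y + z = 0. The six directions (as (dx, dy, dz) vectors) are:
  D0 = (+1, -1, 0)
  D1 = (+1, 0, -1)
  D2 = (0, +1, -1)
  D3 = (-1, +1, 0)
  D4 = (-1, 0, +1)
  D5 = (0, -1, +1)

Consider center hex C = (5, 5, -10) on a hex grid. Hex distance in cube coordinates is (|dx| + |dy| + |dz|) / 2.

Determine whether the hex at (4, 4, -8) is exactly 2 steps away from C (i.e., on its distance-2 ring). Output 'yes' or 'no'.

|px - cx| = |4 - 5| = 1
|py - cy| = |4 - 5| = 1
|pz - cz| = |-8 - (-10)| = 2
distance = (1+1+2)/2 = 4/2 = 2
radius = 2; distance == radius -> yes

Answer: yes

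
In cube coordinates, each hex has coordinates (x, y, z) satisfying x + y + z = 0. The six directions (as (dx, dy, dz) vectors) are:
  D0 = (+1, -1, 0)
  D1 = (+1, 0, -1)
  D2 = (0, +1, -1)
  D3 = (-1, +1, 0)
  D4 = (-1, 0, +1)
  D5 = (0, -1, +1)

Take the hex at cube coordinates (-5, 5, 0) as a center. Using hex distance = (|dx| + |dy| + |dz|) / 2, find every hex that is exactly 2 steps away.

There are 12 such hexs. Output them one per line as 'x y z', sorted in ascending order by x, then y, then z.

Answer: -7 5 2
-7 6 1
-7 7 0
-6 4 2
-6 7 -1
-5 3 2
-5 7 -2
-4 3 1
-4 6 -2
-3 3 0
-3 4 -1
-3 5 -2

Derivation:
Walk ring at distance 2 from (-5, 5, 0):
Start at center + D4*2 = (-7, 5, 2)
  hex 0: (-7, 5, 2)
  hex 1: (-6, 4, 2)
  hex 2: (-5, 3, 2)
  hex 3: (-4, 3, 1)
  hex 4: (-3, 3, 0)
  hex 5: (-3, 4, -1)
  hex 6: (-3, 5, -2)
  hex 7: (-4, 6, -2)
  hex 8: (-5, 7, -2)
  hex 9: (-6, 7, -1)
  hex 10: (-7, 7, 0)
  hex 11: (-7, 6, 1)
Sorted: 12 hexes.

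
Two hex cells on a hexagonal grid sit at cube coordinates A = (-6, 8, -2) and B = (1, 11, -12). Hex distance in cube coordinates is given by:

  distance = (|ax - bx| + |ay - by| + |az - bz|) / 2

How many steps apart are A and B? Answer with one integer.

|ax - bx| = |-6 - 1| = 7
|ay - by| = |8 - 11| = 3
|az - bz| = |-2 - (-12)| = 10
distance = (7 + 3 + 10) / 2 = 20 / 2 = 10

Answer: 10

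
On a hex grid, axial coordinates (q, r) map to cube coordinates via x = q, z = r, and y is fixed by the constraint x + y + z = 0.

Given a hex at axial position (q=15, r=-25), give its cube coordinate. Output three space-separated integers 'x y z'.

x = q = 15
z = r = -25
y = -x - z = -(15) - (-25) = 10

Answer: 15 10 -25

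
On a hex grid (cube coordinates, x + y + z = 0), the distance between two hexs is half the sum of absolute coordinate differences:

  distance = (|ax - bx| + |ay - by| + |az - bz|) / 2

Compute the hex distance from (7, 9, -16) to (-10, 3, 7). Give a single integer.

|ax - bx| = |7 - (-10)| = 17
|ay - by| = |9 - 3| = 6
|az - bz| = |-16 - 7| = 23
distance = (17 + 6 + 23) / 2 = 46 / 2 = 23

Answer: 23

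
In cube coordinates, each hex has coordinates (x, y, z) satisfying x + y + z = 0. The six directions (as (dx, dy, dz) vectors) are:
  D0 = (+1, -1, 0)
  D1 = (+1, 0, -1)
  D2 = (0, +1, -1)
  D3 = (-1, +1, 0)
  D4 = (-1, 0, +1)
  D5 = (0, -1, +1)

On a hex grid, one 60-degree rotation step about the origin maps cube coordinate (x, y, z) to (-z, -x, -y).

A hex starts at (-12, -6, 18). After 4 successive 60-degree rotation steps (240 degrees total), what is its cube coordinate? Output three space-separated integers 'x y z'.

Answer: 18 -12 -6

Derivation:
Start: (-12, -6, 18)
Step 1: (-12, -6, 18) -> (-(18), -(-12), -(-6)) = (-18, 12, 6)
Step 2: (-18, 12, 6) -> (-(6), -(-18), -(12)) = (-6, 18, -12)
Step 3: (-6, 18, -12) -> (-(-12), -(-6), -(18)) = (12, 6, -18)
Step 4: (12, 6, -18) -> (-(-18), -(12), -(6)) = (18, -12, -6)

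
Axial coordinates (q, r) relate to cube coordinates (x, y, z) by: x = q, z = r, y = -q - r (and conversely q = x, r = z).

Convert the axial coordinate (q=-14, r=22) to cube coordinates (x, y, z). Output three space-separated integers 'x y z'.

x = q = -14
z = r = 22
y = -x - z = -(-14) - (22) = -8

Answer: -14 -8 22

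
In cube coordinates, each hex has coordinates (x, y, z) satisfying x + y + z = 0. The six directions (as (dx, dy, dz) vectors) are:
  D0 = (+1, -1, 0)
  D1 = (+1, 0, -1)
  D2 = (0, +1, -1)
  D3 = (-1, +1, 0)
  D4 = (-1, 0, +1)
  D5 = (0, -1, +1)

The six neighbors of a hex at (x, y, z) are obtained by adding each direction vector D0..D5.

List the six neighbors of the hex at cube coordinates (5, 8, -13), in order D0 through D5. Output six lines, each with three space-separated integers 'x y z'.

Answer: 6 7 -13
6 8 -14
5 9 -14
4 9 -13
4 8 -12
5 7 -12

Derivation:
Center: (5, 8, -13). Add each direction:
  D0: (5, 8, -13) + (1, -1, 0) = (6, 7, -13)
  D1: (5, 8, -13) + (1, 0, -1) = (6, 8, -14)
  D2: (5, 8, -13) + (0, 1, -1) = (5, 9, -14)
  D3: (5, 8, -13) + (-1, 1, 0) = (4, 9, -13)
  D4: (5, 8, -13) + (-1, 0, 1) = (4, 8, -12)
  D5: (5, 8, -13) + (0, -1, 1) = (5, 7, -12)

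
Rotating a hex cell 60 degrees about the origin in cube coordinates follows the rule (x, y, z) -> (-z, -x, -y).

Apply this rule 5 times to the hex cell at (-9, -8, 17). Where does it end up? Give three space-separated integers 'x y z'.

Start: (-9, -8, 17)
Step 1: (-9, -8, 17) -> (-(17), -(-9), -(-8)) = (-17, 9, 8)
Step 2: (-17, 9, 8) -> (-(8), -(-17), -(9)) = (-8, 17, -9)
Step 3: (-8, 17, -9) -> (-(-9), -(-8), -(17)) = (9, 8, -17)
Step 4: (9, 8, -17) -> (-(-17), -(9), -(8)) = (17, -9, -8)
Step 5: (17, -9, -8) -> (-(-8), -(17), -(-9)) = (8, -17, 9)

Answer: 8 -17 9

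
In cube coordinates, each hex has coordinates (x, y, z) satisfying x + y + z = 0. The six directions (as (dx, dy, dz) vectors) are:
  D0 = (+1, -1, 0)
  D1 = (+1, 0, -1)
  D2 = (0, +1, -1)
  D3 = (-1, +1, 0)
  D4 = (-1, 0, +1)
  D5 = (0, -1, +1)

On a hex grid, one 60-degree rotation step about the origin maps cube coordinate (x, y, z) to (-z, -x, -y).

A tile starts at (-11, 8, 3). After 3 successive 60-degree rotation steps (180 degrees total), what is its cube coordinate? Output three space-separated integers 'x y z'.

Start: (-11, 8, 3)
Step 1: (-11, 8, 3) -> (-(3), -(-11), -(8)) = (-3, 11, -8)
Step 2: (-3, 11, -8) -> (-(-8), -(-3), -(11)) = (8, 3, -11)
Step 3: (8, 3, -11) -> (-(-11), -(8), -(3)) = (11, -8, -3)

Answer: 11 -8 -3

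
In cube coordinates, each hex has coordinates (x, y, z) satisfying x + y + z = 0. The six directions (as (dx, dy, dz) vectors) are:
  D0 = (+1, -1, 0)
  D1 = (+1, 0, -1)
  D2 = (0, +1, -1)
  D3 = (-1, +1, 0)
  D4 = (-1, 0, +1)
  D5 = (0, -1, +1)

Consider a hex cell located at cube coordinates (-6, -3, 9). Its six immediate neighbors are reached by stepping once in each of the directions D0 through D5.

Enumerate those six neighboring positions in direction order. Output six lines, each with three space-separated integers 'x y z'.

Answer: -5 -4 9
-5 -3 8
-6 -2 8
-7 -2 9
-7 -3 10
-6 -4 10

Derivation:
Center: (-6, -3, 9). Add each direction:
  D0: (-6, -3, 9) + (1, -1, 0) = (-5, -4, 9)
  D1: (-6, -3, 9) + (1, 0, -1) = (-5, -3, 8)
  D2: (-6, -3, 9) + (0, 1, -1) = (-6, -2, 8)
  D3: (-6, -3, 9) + (-1, 1, 0) = (-7, -2, 9)
  D4: (-6, -3, 9) + (-1, 0, 1) = (-7, -3, 10)
  D5: (-6, -3, 9) + (0, -1, 1) = (-6, -4, 10)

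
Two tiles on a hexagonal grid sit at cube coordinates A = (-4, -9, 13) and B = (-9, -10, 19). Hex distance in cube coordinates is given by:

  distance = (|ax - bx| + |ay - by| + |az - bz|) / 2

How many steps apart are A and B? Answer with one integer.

Answer: 6

Derivation:
|ax - bx| = |-4 - (-9)| = 5
|ay - by| = |-9 - (-10)| = 1
|az - bz| = |13 - 19| = 6
distance = (5 + 1 + 6) / 2 = 12 / 2 = 6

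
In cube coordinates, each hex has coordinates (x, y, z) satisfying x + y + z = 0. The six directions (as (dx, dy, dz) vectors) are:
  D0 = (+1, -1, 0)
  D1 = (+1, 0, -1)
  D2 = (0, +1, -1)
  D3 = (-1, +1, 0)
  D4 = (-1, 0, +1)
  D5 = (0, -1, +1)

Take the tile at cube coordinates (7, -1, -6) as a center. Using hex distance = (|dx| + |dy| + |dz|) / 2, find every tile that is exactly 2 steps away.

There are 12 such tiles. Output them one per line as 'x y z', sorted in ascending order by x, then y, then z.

Walk ring at distance 2 from (7, -1, -6):
Start at center + D4*2 = (5, -1, -4)
  hex 0: (5, -1, -4)
  hex 1: (6, -2, -4)
  hex 2: (7, -3, -4)
  hex 3: (8, -3, -5)
  hex 4: (9, -3, -6)
  hex 5: (9, -2, -7)
  hex 6: (9, -1, -8)
  hex 7: (8, 0, -8)
  hex 8: (7, 1, -8)
  hex 9: (6, 1, -7)
  hex 10: (5, 1, -6)
  hex 11: (5, 0, -5)
Sorted: 12 hexes.

Answer: 5 -1 -4
5 0 -5
5 1 -6
6 -2 -4
6 1 -7
7 -3 -4
7 1 -8
8 -3 -5
8 0 -8
9 -3 -6
9 -2 -7
9 -1 -8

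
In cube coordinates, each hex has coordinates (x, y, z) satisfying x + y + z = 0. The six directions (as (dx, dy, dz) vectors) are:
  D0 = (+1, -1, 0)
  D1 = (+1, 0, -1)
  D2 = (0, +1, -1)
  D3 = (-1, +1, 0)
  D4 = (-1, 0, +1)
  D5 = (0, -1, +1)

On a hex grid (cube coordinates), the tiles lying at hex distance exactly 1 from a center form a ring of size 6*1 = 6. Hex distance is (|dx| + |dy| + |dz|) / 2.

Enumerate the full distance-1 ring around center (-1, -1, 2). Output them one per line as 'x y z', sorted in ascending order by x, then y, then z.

Answer: -2 -1 3
-2 0 2
-1 -2 3
-1 0 1
0 -2 2
0 -1 1

Derivation:
Walk ring at distance 1 from (-1, -1, 2):
Start at center + D4*1 = (-2, -1, 3)
  hex 0: (-2, -1, 3)
  hex 1: (-1, -2, 3)
  hex 2: (0, -2, 2)
  hex 3: (0, -1, 1)
  hex 4: (-1, 0, 1)
  hex 5: (-2, 0, 2)
Sorted: 6 hexes.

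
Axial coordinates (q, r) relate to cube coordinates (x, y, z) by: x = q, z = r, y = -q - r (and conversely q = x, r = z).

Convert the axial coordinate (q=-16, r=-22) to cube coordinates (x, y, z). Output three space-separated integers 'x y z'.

x = q = -16
z = r = -22
y = -x - z = -(-16) - (-22) = 38

Answer: -16 38 -22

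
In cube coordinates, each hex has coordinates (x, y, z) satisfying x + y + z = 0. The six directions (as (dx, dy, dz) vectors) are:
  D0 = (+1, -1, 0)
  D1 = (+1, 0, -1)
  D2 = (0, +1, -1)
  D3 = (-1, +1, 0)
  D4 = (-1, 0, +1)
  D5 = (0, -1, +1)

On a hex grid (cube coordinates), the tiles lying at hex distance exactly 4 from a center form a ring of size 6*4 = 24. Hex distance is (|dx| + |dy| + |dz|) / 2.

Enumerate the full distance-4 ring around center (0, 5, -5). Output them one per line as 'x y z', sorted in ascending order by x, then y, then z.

Walk ring at distance 4 from (0, 5, -5):
Start at center + D4*4 = (-4, 5, -1)
  hex 0: (-4, 5, -1)
  hex 1: (-3, 4, -1)
  hex 2: (-2, 3, -1)
  hex 3: (-1, 2, -1)
  hex 4: (0, 1, -1)
  hex 5: (1, 1, -2)
  hex 6: (2, 1, -3)
  hex 7: (3, 1, -4)
  hex 8: (4, 1, -5)
  hex 9: (4, 2, -6)
  hex 10: (4, 3, -7)
  hex 11: (4, 4, -8)
  hex 12: (4, 5, -9)
  hex 13: (3, 6, -9)
  hex 14: (2, 7, -9)
  hex 15: (1, 8, -9)
  hex 16: (0, 9, -9)
  hex 17: (-1, 9, -8)
  hex 18: (-2, 9, -7)
  hex 19: (-3, 9, -6)
  hex 20: (-4, 9, -5)
  hex 21: (-4, 8, -4)
  hex 22: (-4, 7, -3)
  hex 23: (-4, 6, -2)
Sorted: 24 hexes.

Answer: -4 5 -1
-4 6 -2
-4 7 -3
-4 8 -4
-4 9 -5
-3 4 -1
-3 9 -6
-2 3 -1
-2 9 -7
-1 2 -1
-1 9 -8
0 1 -1
0 9 -9
1 1 -2
1 8 -9
2 1 -3
2 7 -9
3 1 -4
3 6 -9
4 1 -5
4 2 -6
4 3 -7
4 4 -8
4 5 -9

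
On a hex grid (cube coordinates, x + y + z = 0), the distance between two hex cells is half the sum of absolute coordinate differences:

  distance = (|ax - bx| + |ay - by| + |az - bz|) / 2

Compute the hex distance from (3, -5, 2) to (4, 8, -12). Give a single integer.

Answer: 14

Derivation:
|ax - bx| = |3 - 4| = 1
|ay - by| = |-5 - 8| = 13
|az - bz| = |2 - (-12)| = 14
distance = (1 + 13 + 14) / 2 = 28 / 2 = 14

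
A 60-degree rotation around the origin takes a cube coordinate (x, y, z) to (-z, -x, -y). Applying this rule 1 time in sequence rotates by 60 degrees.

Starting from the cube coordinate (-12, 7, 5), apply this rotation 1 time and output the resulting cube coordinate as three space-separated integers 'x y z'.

Answer: -5 12 -7

Derivation:
Start: (-12, 7, 5)
Step 1: (-12, 7, 5) -> (-(5), -(-12), -(7)) = (-5, 12, -7)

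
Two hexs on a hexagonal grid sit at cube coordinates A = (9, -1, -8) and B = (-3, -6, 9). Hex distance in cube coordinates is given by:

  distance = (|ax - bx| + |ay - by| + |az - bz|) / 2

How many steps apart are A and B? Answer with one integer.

|ax - bx| = |9 - (-3)| = 12
|ay - by| = |-1 - (-6)| = 5
|az - bz| = |-8 - 9| = 17
distance = (12 + 5 + 17) / 2 = 34 / 2 = 17

Answer: 17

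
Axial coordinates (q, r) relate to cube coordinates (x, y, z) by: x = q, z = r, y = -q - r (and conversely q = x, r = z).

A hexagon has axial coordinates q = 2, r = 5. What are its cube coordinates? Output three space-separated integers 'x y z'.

Answer: 2 -7 5

Derivation:
x = q = 2
z = r = 5
y = -x - z = -(2) - (5) = -7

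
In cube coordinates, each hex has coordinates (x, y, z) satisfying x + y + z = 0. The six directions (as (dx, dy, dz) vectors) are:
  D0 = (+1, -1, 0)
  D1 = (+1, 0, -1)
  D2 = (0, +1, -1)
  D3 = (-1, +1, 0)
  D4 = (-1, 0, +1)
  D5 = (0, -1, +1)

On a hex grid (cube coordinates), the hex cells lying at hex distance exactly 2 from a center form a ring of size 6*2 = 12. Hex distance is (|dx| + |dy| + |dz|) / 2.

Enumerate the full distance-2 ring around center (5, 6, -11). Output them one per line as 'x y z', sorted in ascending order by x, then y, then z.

Answer: 3 6 -9
3 7 -10
3 8 -11
4 5 -9
4 8 -12
5 4 -9
5 8 -13
6 4 -10
6 7 -13
7 4 -11
7 5 -12
7 6 -13

Derivation:
Walk ring at distance 2 from (5, 6, -11):
Start at center + D4*2 = (3, 6, -9)
  hex 0: (3, 6, -9)
  hex 1: (4, 5, -9)
  hex 2: (5, 4, -9)
  hex 3: (6, 4, -10)
  hex 4: (7, 4, -11)
  hex 5: (7, 5, -12)
  hex 6: (7, 6, -13)
  hex 7: (6, 7, -13)
  hex 8: (5, 8, -13)
  hex 9: (4, 8, -12)
  hex 10: (3, 8, -11)
  hex 11: (3, 7, -10)
Sorted: 12 hexes.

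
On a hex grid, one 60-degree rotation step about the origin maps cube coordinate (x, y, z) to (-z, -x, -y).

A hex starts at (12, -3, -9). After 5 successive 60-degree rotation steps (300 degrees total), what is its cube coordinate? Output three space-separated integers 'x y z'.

Answer: 3 9 -12

Derivation:
Start: (12, -3, -9)
Step 1: (12, -3, -9) -> (-(-9), -(12), -(-3)) = (9, -12, 3)
Step 2: (9, -12, 3) -> (-(3), -(9), -(-12)) = (-3, -9, 12)
Step 3: (-3, -9, 12) -> (-(12), -(-3), -(-9)) = (-12, 3, 9)
Step 4: (-12, 3, 9) -> (-(9), -(-12), -(3)) = (-9, 12, -3)
Step 5: (-9, 12, -3) -> (-(-3), -(-9), -(12)) = (3, 9, -12)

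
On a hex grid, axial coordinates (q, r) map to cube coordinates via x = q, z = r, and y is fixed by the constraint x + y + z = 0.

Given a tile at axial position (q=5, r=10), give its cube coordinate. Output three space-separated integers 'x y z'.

x = q = 5
z = r = 10
y = -x - z = -(5) - (10) = -15

Answer: 5 -15 10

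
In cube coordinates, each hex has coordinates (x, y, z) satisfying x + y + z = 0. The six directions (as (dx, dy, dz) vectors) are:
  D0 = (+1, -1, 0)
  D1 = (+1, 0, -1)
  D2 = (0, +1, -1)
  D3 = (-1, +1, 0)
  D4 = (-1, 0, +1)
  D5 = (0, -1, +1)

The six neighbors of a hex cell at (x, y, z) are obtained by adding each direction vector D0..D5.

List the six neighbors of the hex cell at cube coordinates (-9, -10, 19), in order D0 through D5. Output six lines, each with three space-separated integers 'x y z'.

Center: (-9, -10, 19). Add each direction:
  D0: (-9, -10, 19) + (1, -1, 0) = (-8, -11, 19)
  D1: (-9, -10, 19) + (1, 0, -1) = (-8, -10, 18)
  D2: (-9, -10, 19) + (0, 1, -1) = (-9, -9, 18)
  D3: (-9, -10, 19) + (-1, 1, 0) = (-10, -9, 19)
  D4: (-9, -10, 19) + (-1, 0, 1) = (-10, -10, 20)
  D5: (-9, -10, 19) + (0, -1, 1) = (-9, -11, 20)

Answer: -8 -11 19
-8 -10 18
-9 -9 18
-10 -9 19
-10 -10 20
-9 -11 20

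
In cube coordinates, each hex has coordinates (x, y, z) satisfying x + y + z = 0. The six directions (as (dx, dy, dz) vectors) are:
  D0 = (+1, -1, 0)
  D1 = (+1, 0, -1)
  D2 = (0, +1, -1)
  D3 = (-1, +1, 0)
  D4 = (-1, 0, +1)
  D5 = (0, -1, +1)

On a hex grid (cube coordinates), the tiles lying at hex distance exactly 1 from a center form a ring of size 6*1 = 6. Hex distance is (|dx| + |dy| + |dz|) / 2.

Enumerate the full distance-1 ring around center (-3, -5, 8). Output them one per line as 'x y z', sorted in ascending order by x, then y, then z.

Answer: -4 -5 9
-4 -4 8
-3 -6 9
-3 -4 7
-2 -6 8
-2 -5 7

Derivation:
Walk ring at distance 1 from (-3, -5, 8):
Start at center + D4*1 = (-4, -5, 9)
  hex 0: (-4, -5, 9)
  hex 1: (-3, -6, 9)
  hex 2: (-2, -6, 8)
  hex 3: (-2, -5, 7)
  hex 4: (-3, -4, 7)
  hex 5: (-4, -4, 8)
Sorted: 6 hexes.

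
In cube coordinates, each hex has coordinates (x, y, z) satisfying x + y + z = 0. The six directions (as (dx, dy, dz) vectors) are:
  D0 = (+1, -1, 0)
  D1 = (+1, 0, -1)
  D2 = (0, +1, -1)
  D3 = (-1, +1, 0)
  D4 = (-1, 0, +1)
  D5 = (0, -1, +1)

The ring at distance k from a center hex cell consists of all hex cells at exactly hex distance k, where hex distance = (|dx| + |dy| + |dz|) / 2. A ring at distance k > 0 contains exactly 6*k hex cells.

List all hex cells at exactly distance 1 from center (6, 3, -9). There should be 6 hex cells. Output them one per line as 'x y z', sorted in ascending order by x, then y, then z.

Walk ring at distance 1 from (6, 3, -9):
Start at center + D4*1 = (5, 3, -8)
  hex 0: (5, 3, -8)
  hex 1: (6, 2, -8)
  hex 2: (7, 2, -9)
  hex 3: (7, 3, -10)
  hex 4: (6, 4, -10)
  hex 5: (5, 4, -9)
Sorted: 6 hexes.

Answer: 5 3 -8
5 4 -9
6 2 -8
6 4 -10
7 2 -9
7 3 -10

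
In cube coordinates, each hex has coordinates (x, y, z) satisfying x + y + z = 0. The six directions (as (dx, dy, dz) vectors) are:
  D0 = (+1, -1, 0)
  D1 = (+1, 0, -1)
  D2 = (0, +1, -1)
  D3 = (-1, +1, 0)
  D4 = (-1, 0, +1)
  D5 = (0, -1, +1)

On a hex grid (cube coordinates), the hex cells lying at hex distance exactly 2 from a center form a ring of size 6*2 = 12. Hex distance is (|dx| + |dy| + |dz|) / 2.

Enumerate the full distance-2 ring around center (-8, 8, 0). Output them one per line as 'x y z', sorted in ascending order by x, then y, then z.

Answer: -10 8 2
-10 9 1
-10 10 0
-9 7 2
-9 10 -1
-8 6 2
-8 10 -2
-7 6 1
-7 9 -2
-6 6 0
-6 7 -1
-6 8 -2

Derivation:
Walk ring at distance 2 from (-8, 8, 0):
Start at center + D4*2 = (-10, 8, 2)
  hex 0: (-10, 8, 2)
  hex 1: (-9, 7, 2)
  hex 2: (-8, 6, 2)
  hex 3: (-7, 6, 1)
  hex 4: (-6, 6, 0)
  hex 5: (-6, 7, -1)
  hex 6: (-6, 8, -2)
  hex 7: (-7, 9, -2)
  hex 8: (-8, 10, -2)
  hex 9: (-9, 10, -1)
  hex 10: (-10, 10, 0)
  hex 11: (-10, 9, 1)
Sorted: 12 hexes.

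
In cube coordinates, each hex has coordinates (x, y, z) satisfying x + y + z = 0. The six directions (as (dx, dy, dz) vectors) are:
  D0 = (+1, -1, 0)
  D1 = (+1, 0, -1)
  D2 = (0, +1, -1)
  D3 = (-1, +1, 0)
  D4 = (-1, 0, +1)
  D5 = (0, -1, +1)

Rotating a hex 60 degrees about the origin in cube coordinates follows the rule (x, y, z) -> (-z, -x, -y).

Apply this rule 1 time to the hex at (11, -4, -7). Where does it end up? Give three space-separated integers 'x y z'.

Start: (11, -4, -7)
Step 1: (11, -4, -7) -> (-(-7), -(11), -(-4)) = (7, -11, 4)

Answer: 7 -11 4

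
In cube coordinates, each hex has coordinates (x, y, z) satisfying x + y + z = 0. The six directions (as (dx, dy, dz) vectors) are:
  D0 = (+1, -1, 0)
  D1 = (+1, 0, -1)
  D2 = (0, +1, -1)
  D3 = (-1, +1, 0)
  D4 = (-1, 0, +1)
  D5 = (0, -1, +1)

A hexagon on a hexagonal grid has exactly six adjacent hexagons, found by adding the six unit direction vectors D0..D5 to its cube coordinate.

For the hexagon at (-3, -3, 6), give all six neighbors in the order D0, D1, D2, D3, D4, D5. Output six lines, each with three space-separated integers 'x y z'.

Answer: -2 -4 6
-2 -3 5
-3 -2 5
-4 -2 6
-4 -3 7
-3 -4 7

Derivation:
Center: (-3, -3, 6). Add each direction:
  D0: (-3, -3, 6) + (1, -1, 0) = (-2, -4, 6)
  D1: (-3, -3, 6) + (1, 0, -1) = (-2, -3, 5)
  D2: (-3, -3, 6) + (0, 1, -1) = (-3, -2, 5)
  D3: (-3, -3, 6) + (-1, 1, 0) = (-4, -2, 6)
  D4: (-3, -3, 6) + (-1, 0, 1) = (-4, -3, 7)
  D5: (-3, -3, 6) + (0, -1, 1) = (-3, -4, 7)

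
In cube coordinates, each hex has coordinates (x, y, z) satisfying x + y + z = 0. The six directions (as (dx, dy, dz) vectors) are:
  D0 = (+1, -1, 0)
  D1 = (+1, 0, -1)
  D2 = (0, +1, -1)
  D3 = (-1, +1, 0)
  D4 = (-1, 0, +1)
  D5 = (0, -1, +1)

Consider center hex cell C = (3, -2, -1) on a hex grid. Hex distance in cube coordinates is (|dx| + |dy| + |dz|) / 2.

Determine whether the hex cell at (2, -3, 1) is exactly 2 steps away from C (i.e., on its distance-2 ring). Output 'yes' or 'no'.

|px - cx| = |2 - 3| = 1
|py - cy| = |-3 - (-2)| = 1
|pz - cz| = |1 - (-1)| = 2
distance = (1+1+2)/2 = 4/2 = 2
radius = 2; distance == radius -> yes

Answer: yes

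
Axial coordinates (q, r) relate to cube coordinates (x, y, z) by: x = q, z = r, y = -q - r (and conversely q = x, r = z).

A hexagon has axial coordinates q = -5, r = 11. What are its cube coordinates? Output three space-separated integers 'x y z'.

x = q = -5
z = r = 11
y = -x - z = -(-5) - (11) = -6

Answer: -5 -6 11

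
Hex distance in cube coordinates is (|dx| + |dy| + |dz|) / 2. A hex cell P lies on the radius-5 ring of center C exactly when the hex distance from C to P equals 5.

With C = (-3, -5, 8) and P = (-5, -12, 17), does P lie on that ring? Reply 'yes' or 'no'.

Answer: no

Derivation:
|px - cx| = |-5 - (-3)| = 2
|py - cy| = |-12 - (-5)| = 7
|pz - cz| = |17 - 8| = 9
distance = (2+7+9)/2 = 18/2 = 9
radius = 5; distance != radius -> no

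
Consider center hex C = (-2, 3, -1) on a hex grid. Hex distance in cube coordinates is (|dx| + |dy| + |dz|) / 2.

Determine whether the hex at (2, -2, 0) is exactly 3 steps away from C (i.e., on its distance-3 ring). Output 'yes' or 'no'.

|px - cx| = |2 - (-2)| = 4
|py - cy| = |-2 - 3| = 5
|pz - cz| = |0 - (-1)| = 1
distance = (4+5+1)/2 = 10/2 = 5
radius = 3; distance != radius -> no

Answer: no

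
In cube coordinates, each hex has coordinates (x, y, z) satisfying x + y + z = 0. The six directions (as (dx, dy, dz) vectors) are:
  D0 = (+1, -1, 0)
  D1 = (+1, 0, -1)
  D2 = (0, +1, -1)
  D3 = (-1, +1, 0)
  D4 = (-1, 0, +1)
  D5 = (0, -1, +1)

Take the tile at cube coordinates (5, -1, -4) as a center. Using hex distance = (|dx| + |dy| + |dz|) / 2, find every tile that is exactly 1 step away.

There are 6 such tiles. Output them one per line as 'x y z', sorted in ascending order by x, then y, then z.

Answer: 4 -1 -3
4 0 -4
5 -2 -3
5 0 -5
6 -2 -4
6 -1 -5

Derivation:
Walk ring at distance 1 from (5, -1, -4):
Start at center + D4*1 = (4, -1, -3)
  hex 0: (4, -1, -3)
  hex 1: (5, -2, -3)
  hex 2: (6, -2, -4)
  hex 3: (6, -1, -5)
  hex 4: (5, 0, -5)
  hex 5: (4, 0, -4)
Sorted: 6 hexes.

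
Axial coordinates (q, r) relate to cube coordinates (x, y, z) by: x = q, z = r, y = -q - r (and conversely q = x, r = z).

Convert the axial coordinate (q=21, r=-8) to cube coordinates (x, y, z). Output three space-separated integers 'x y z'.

x = q = 21
z = r = -8
y = -x - z = -(21) - (-8) = -13

Answer: 21 -13 -8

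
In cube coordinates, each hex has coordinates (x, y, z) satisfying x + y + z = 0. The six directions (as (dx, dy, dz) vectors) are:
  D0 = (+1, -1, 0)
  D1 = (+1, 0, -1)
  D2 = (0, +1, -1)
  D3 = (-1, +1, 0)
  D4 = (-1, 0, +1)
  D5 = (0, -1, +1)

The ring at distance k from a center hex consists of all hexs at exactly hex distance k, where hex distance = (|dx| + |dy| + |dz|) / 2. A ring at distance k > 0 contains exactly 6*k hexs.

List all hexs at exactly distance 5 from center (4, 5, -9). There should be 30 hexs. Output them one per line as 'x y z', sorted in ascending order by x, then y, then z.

Answer: -1 5 -4
-1 6 -5
-1 7 -6
-1 8 -7
-1 9 -8
-1 10 -9
0 4 -4
0 10 -10
1 3 -4
1 10 -11
2 2 -4
2 10 -12
3 1 -4
3 10 -13
4 0 -4
4 10 -14
5 0 -5
5 9 -14
6 0 -6
6 8 -14
7 0 -7
7 7 -14
8 0 -8
8 6 -14
9 0 -9
9 1 -10
9 2 -11
9 3 -12
9 4 -13
9 5 -14

Derivation:
Walk ring at distance 5 from (4, 5, -9):
Start at center + D4*5 = (-1, 5, -4)
  hex 0: (-1, 5, -4)
  hex 1: (0, 4, -4)
  hex 2: (1, 3, -4)
  hex 3: (2, 2, -4)
  hex 4: (3, 1, -4)
  hex 5: (4, 0, -4)
  hex 6: (5, 0, -5)
  hex 7: (6, 0, -6)
  hex 8: (7, 0, -7)
  hex 9: (8, 0, -8)
  hex 10: (9, 0, -9)
  hex 11: (9, 1, -10)
  hex 12: (9, 2, -11)
  hex 13: (9, 3, -12)
  hex 14: (9, 4, -13)
  hex 15: (9, 5, -14)
  hex 16: (8, 6, -14)
  hex 17: (7, 7, -14)
  hex 18: (6, 8, -14)
  hex 19: (5, 9, -14)
  hex 20: (4, 10, -14)
  hex 21: (3, 10, -13)
  hex 22: (2, 10, -12)
  hex 23: (1, 10, -11)
  hex 24: (0, 10, -10)
  hex 25: (-1, 10, -9)
  hex 26: (-1, 9, -8)
  hex 27: (-1, 8, -7)
  hex 28: (-1, 7, -6)
  hex 29: (-1, 6, -5)
Sorted: 30 hexes.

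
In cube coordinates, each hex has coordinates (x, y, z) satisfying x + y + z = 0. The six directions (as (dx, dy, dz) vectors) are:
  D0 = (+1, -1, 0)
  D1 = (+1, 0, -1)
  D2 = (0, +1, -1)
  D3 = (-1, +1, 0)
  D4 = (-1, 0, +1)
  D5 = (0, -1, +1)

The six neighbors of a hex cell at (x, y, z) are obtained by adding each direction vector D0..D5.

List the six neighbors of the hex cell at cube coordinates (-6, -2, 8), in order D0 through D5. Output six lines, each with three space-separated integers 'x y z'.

Answer: -5 -3 8
-5 -2 7
-6 -1 7
-7 -1 8
-7 -2 9
-6 -3 9

Derivation:
Center: (-6, -2, 8). Add each direction:
  D0: (-6, -2, 8) + (1, -1, 0) = (-5, -3, 8)
  D1: (-6, -2, 8) + (1, 0, -1) = (-5, -2, 7)
  D2: (-6, -2, 8) + (0, 1, -1) = (-6, -1, 7)
  D3: (-6, -2, 8) + (-1, 1, 0) = (-7, -1, 8)
  D4: (-6, -2, 8) + (-1, 0, 1) = (-7, -2, 9)
  D5: (-6, -2, 8) + (0, -1, 1) = (-6, -3, 9)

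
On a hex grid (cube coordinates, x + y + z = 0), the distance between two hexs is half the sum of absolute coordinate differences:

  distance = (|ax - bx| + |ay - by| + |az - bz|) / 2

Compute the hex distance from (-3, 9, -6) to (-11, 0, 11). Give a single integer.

|ax - bx| = |-3 - (-11)| = 8
|ay - by| = |9 - 0| = 9
|az - bz| = |-6 - 11| = 17
distance = (8 + 9 + 17) / 2 = 34 / 2 = 17

Answer: 17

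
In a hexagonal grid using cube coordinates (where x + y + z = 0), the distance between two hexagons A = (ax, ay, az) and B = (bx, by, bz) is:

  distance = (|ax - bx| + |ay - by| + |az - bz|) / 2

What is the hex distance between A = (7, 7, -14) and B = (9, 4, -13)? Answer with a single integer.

Answer: 3

Derivation:
|ax - bx| = |7 - 9| = 2
|ay - by| = |7 - 4| = 3
|az - bz| = |-14 - (-13)| = 1
distance = (2 + 3 + 1) / 2 = 6 / 2 = 3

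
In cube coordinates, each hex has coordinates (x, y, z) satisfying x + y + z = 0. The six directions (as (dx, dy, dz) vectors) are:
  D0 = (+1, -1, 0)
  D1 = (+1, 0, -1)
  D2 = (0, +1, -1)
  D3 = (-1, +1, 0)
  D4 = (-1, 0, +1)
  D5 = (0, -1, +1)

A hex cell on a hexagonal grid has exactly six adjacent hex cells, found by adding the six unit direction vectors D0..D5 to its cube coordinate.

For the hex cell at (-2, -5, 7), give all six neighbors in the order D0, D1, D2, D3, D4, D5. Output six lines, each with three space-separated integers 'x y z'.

Center: (-2, -5, 7). Add each direction:
  D0: (-2, -5, 7) + (1, -1, 0) = (-1, -6, 7)
  D1: (-2, -5, 7) + (1, 0, -1) = (-1, -5, 6)
  D2: (-2, -5, 7) + (0, 1, -1) = (-2, -4, 6)
  D3: (-2, -5, 7) + (-1, 1, 0) = (-3, -4, 7)
  D4: (-2, -5, 7) + (-1, 0, 1) = (-3, -5, 8)
  D5: (-2, -5, 7) + (0, -1, 1) = (-2, -6, 8)

Answer: -1 -6 7
-1 -5 6
-2 -4 6
-3 -4 7
-3 -5 8
-2 -6 8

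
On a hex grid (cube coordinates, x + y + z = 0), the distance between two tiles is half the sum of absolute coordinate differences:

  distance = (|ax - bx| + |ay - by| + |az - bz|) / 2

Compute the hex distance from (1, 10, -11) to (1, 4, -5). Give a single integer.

Answer: 6

Derivation:
|ax - bx| = |1 - 1| = 0
|ay - by| = |10 - 4| = 6
|az - bz| = |-11 - (-5)| = 6
distance = (0 + 6 + 6) / 2 = 12 / 2 = 6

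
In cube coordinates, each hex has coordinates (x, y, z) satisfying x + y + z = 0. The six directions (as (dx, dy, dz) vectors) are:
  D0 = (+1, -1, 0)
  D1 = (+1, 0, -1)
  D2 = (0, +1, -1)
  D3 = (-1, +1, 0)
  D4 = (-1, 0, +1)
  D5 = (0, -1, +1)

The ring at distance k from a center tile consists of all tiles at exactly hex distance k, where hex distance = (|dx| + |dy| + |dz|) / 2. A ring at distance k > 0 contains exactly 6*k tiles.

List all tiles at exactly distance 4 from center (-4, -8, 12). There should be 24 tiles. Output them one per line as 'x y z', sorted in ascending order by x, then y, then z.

Walk ring at distance 4 from (-4, -8, 12):
Start at center + D4*4 = (-8, -8, 16)
  hex 0: (-8, -8, 16)
  hex 1: (-7, -9, 16)
  hex 2: (-6, -10, 16)
  hex 3: (-5, -11, 16)
  hex 4: (-4, -12, 16)
  hex 5: (-3, -12, 15)
  hex 6: (-2, -12, 14)
  hex 7: (-1, -12, 13)
  hex 8: (0, -12, 12)
  hex 9: (0, -11, 11)
  hex 10: (0, -10, 10)
  hex 11: (0, -9, 9)
  hex 12: (0, -8, 8)
  hex 13: (-1, -7, 8)
  hex 14: (-2, -6, 8)
  hex 15: (-3, -5, 8)
  hex 16: (-4, -4, 8)
  hex 17: (-5, -4, 9)
  hex 18: (-6, -4, 10)
  hex 19: (-7, -4, 11)
  hex 20: (-8, -4, 12)
  hex 21: (-8, -5, 13)
  hex 22: (-8, -6, 14)
  hex 23: (-8, -7, 15)
Sorted: 24 hexes.

Answer: -8 -8 16
-8 -7 15
-8 -6 14
-8 -5 13
-8 -4 12
-7 -9 16
-7 -4 11
-6 -10 16
-6 -4 10
-5 -11 16
-5 -4 9
-4 -12 16
-4 -4 8
-3 -12 15
-3 -5 8
-2 -12 14
-2 -6 8
-1 -12 13
-1 -7 8
0 -12 12
0 -11 11
0 -10 10
0 -9 9
0 -8 8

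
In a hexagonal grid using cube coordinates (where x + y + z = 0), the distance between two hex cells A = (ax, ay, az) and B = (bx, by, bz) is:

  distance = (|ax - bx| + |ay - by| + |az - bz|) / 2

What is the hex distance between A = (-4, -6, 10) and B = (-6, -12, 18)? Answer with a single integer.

|ax - bx| = |-4 - (-6)| = 2
|ay - by| = |-6 - (-12)| = 6
|az - bz| = |10 - 18| = 8
distance = (2 + 6 + 8) / 2 = 16 / 2 = 8

Answer: 8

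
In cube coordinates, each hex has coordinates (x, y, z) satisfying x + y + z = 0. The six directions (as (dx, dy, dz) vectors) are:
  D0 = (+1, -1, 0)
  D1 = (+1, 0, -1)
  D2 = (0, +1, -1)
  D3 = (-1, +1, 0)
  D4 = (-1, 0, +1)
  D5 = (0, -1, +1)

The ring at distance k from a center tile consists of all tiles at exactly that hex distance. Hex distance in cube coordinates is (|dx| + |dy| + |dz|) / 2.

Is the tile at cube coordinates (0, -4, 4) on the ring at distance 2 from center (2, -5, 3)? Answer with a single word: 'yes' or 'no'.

Answer: yes

Derivation:
|px - cx| = |0 - 2| = 2
|py - cy| = |-4 - (-5)| = 1
|pz - cz| = |4 - 3| = 1
distance = (2+1+1)/2 = 4/2 = 2
radius = 2; distance == radius -> yes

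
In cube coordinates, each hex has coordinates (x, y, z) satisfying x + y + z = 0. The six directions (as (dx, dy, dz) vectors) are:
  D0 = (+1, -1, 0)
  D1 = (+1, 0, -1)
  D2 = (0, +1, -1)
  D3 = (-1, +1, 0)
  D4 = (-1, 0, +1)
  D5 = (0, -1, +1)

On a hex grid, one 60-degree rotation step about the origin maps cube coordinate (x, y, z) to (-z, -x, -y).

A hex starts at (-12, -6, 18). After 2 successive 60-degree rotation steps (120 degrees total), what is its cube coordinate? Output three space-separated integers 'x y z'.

Start: (-12, -6, 18)
Step 1: (-12, -6, 18) -> (-(18), -(-12), -(-6)) = (-18, 12, 6)
Step 2: (-18, 12, 6) -> (-(6), -(-18), -(12)) = (-6, 18, -12)

Answer: -6 18 -12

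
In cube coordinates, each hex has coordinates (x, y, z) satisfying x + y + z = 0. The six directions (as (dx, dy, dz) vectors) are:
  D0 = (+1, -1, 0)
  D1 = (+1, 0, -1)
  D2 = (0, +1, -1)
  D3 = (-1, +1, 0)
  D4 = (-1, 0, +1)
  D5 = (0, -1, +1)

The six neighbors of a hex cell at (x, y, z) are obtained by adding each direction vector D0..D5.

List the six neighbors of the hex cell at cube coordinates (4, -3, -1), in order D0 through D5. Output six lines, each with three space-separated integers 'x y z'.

Center: (4, -3, -1). Add each direction:
  D0: (4, -3, -1) + (1, -1, 0) = (5, -4, -1)
  D1: (4, -3, -1) + (1, 0, -1) = (5, -3, -2)
  D2: (4, -3, -1) + (0, 1, -1) = (4, -2, -2)
  D3: (4, -3, -1) + (-1, 1, 0) = (3, -2, -1)
  D4: (4, -3, -1) + (-1, 0, 1) = (3, -3, 0)
  D5: (4, -3, -1) + (0, -1, 1) = (4, -4, 0)

Answer: 5 -4 -1
5 -3 -2
4 -2 -2
3 -2 -1
3 -3 0
4 -4 0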